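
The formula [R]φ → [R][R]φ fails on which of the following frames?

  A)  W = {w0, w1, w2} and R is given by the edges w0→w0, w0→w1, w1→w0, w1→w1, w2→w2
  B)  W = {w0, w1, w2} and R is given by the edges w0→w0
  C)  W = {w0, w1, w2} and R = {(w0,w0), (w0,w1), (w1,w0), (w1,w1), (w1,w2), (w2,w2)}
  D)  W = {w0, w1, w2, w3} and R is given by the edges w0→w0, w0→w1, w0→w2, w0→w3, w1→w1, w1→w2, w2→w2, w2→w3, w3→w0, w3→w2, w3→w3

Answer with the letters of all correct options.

C, D

The schema [R]φ → [R][R]φ is axiom 4; it is valid on a frame iff R is transitive.
(A) R is transitive (R is closed under composition), so the schema is valid here.
(B) R is transitive (R is closed under composition), so the schema is valid here.
(C) R is not transitive (w0 R w1 and w1 R w2 but not w0 R w2), so the schema fails here.
(D) R is not transitive (w1 R w2 and w2 R w3 but not w1 R w3), so the schema fails here.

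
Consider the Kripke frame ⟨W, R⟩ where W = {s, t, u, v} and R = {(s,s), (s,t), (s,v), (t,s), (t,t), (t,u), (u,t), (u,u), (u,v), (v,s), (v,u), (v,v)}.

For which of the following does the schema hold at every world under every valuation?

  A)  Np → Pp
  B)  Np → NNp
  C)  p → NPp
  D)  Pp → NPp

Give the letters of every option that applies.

R is symmetric: every R-edge is matched by its reverse.
R is not transitive: s R t and t R u but not s R u.
R is not euclidean: s R t and s R v but not t R v.
R is serial: every world has an R-successor.
(A) axiom D: valid iff R is serial. R is serial — valid.
(B) axiom 4: valid iff R is transitive. R is not transitive — not valid.
(C) p → NPp is axiom B; it is valid on a frame exactly when R is symmetric. R is symmetric, so valid.
(D) Pp → NPp is axiom 5; it is valid on a frame exactly when R is euclidean. R is not euclidean, so not valid.

A, C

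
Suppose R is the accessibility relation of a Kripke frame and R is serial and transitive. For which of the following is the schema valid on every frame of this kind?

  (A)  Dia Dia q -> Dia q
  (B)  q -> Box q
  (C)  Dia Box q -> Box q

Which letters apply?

(A) the dual of axiom 4: valid iff R is transitive. Every such R is transitive — valid.
(B) q -> Box q (equivalent to ◇p→p) corresponds to R being a subset of the identity. Such an R need not be a subset of the identity, so not valid.
(C) Dia Box q -> Box q (the dual of axiom 5) characterises the euclidean frames. Such an R need not be euclidean — not valid.

A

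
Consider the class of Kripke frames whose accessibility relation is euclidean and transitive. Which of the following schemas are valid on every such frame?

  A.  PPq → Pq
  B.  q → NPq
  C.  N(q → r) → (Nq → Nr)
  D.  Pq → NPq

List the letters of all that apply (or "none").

A, C, D

(A) the dual of axiom 4: valid iff R is transitive. Every such R is transitive — valid.
(B) q → NPq is axiom B, which corresponds to symmetry. Such an R need not be symmetric — not valid.
(C) N(q → r) → (Nq → Nr) is axiom K, valid on every Kripke frame — valid.
(D) Pq → NPq is axiom 5; it is valid on a frame exactly when R is euclidean. Every such R is euclidean, so valid.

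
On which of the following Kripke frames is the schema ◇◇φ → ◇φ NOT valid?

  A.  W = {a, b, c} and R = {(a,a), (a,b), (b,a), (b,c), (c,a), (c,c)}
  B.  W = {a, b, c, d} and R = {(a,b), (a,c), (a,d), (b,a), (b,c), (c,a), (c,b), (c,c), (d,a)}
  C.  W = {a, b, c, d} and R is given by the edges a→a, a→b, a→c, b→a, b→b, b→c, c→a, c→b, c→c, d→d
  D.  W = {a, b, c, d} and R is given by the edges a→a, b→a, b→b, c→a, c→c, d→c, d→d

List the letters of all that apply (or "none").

The schema ◇◇φ → ◇φ is the dual of axiom 4; it is valid on a frame iff R is transitive.
(A) R is not transitive (a R b and b R c but not a R c), so the schema fails here.
(B) R is not transitive (a R b and b R a but not a R a), so the schema fails here.
(C) R is transitive (R is closed under composition), so the schema is valid here.
(D) R is not transitive (d R c and c R a but not d R a), so the schema fails here.

A, B, D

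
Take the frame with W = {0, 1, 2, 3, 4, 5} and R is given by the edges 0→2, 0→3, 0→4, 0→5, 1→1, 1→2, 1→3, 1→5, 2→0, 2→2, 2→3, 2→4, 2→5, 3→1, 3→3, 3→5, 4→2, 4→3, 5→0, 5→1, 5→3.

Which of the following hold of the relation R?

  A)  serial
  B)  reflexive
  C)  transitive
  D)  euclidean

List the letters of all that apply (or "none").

(A) serial: every world has an R-successor.
(B) not reflexive: not 0 R 0.
(C) not transitive: 0 R 2 and 2 R 0 but not 0 R 0.
(D) not euclidean: 0 R 3 and 0 R 2 but not 3 R 2.

A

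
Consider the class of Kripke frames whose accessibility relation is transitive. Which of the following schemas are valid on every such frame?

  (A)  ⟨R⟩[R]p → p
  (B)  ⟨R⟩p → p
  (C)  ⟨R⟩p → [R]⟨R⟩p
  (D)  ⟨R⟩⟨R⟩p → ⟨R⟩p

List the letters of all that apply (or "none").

D

(A) the dual of axiom B: valid iff R is symmetric. Such an R need not be symmetric — not valid.
(B) ⟨R⟩p → p (the converse of T) corresponds to R being a subset of the identity. Such an R need not be a subset of the identity, so not valid.
(C) ⟨R⟩p → [R]⟨R⟩p is axiom 5; it is valid on a frame exactly when R is euclidean. Such an R need not be euclidean, so not valid.
(D) ⟨R⟩⟨R⟩p → ⟨R⟩p is the dual of axiom 4, which corresponds to transitivity. Every such R is transitive — valid.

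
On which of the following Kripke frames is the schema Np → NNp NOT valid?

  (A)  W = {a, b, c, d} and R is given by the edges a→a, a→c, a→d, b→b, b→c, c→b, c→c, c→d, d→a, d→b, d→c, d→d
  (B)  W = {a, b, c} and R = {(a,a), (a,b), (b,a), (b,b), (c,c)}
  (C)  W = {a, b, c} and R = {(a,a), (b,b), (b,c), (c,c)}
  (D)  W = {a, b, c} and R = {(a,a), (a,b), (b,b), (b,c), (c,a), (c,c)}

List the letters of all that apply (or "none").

The schema Np → NNp is axiom 4; it is valid on a frame iff R is transitive.
(A) R is not transitive (a R c and c R b but not a R b), so the schema fails here.
(B) R is transitive (R is closed under composition), so the schema is valid here.
(C) R is transitive (R is closed under composition), so the schema is valid here.
(D) R is not transitive (a R b and b R c but not a R c), so the schema fails here.

A, D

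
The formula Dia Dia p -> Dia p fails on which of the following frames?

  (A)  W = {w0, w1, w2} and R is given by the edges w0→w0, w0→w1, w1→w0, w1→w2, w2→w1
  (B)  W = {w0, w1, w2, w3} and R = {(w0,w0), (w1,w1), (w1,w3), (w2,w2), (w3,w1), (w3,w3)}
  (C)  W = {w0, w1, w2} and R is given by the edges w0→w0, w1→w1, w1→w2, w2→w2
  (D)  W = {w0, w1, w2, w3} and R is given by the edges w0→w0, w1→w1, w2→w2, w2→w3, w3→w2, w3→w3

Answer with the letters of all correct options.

A

The schema Dia Dia p -> Dia p is the dual of axiom 4; it is valid on a frame iff R is transitive.
(A) R is not transitive (w0 R w1 and w1 R w2 but not w0 R w2), so the schema fails here.
(B) R is transitive (R is closed under composition), so the schema is valid here.
(C) R is transitive (R is closed under composition), so the schema is valid here.
(D) R is transitive (R is closed under composition), so the schema is valid here.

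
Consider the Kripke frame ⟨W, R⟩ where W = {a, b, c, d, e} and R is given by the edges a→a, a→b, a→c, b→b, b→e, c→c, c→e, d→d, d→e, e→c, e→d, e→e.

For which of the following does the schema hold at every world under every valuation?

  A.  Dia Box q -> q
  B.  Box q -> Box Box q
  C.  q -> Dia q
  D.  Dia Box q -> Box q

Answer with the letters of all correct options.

C

R is reflexive: each world relates to itself.
R is not symmetric: a R b but not b R a.
R is not transitive: a R b and b R e but not a R e.
R is not euclidean: a R b and a R a but not b R a.
(A) the dual of axiom B: valid iff R is symmetric. R is not symmetric — not valid.
(B) Box q -> Box Box q (axiom 4) characterises the transitive frames. R is not transitive — not valid.
(C) q -> Dia q is the dual of axiom T; it is valid on a frame exactly when R is reflexive. R is reflexive, so valid.
(D) Dia Box q -> Box q is the dual of axiom 5; it is valid on a frame exactly when R is euclidean. R is not euclidean, so not valid.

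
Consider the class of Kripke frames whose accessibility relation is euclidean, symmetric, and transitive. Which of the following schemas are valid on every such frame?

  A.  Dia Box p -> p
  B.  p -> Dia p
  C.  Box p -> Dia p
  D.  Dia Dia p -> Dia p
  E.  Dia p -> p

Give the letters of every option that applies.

A, D

(A) the dual of axiom B: valid iff R is symmetric. Every such R is symmetric — valid.
(B) p -> Dia p is the dual of axiom T, which corresponds to reflexivity. Such an R need not be reflexive — not valid.
(C) Box p -> Dia p is axiom D, which corresponds to seriality. Such an R need not be serial — not valid.
(D) Dia Dia p -> Dia p (the dual of axiom 4) characterises the transitive frames. Every such R is transitive — valid.
(E) Dia p -> p is valid only on frames where every R-edge is a self-loop. Such an R need not be a subset of the identity — not valid.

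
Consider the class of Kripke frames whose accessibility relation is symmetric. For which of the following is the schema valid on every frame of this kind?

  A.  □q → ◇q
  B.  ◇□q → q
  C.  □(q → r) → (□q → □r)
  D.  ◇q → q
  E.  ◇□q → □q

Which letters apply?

B, C

(A) axiom D: valid iff R is serial. Such an R need not be serial — not valid.
(B) ◇□q → q (the dual of axiom B) characterises the symmetric frames. Every such R is symmetric — valid.
(C) □(q → r) → (□q → □r) is the K axiom; it holds on all frames — valid.
(D) ◇q → q is valid only on frames where every R-edge is a self-loop. Such an R need not be a subset of the identity — not valid.
(E) the dual of axiom 5: valid iff R is euclidean. Such an R need not be euclidean — not valid.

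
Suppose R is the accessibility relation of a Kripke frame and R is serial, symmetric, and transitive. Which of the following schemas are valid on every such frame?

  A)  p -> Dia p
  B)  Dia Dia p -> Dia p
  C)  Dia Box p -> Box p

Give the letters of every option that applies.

A serial symmetric transitive relation is reflexive (take any v with uRv; symmetry gives vRu and transitivity gives uRu), hence an equivalence relation.
(A) p -> Dia p is the dual of axiom T; it is valid on a frame exactly when R is reflexive. Every such R is reflexive, so valid.
(B) the dual of axiom 4: valid iff R is transitive. Every such R is transitive — valid.
(C) Dia Box p -> Box p is the dual of axiom 5; it is valid on a frame exactly when R is euclidean. Every such R is euclidean, so valid.

A, B, C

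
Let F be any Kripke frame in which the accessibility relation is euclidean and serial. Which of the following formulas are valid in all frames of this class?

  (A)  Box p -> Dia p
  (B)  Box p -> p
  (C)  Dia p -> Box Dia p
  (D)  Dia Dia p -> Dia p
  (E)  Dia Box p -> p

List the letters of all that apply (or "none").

A, C

(A) Box p -> Dia p (axiom D) characterises the serial frames. Every such R is serial — valid.
(B) Box p -> p (axiom T) characterises the reflexive frames. Such an R need not be reflexive — not valid.
(C) Dia p -> Box Dia p (axiom 5) characterises the euclidean frames. Every such R is euclidean — valid.
(D) the dual of axiom 4: valid iff R is transitive. Such an R need not be transitive — not valid.
(E) Dia Box p -> p is the dual of axiom B, which corresponds to symmetry. Such an R need not be symmetric — not valid.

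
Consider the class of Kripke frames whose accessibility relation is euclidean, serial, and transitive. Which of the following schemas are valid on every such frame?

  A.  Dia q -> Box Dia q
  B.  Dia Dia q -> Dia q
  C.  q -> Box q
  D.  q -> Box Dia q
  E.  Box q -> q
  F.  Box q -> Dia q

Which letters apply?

A, B, F

(A) axiom 5: valid iff R is euclidean. Every such R is euclidean — valid.
(B) the dual of axiom 4: valid iff R is transitive. Every such R is transitive — valid.
(C) q -> Box q is valid only on frames where every R-edge is a self-loop. Such an R need not be a subset of the identity — not valid.
(D) q -> Box Dia q (axiom B) characterises the symmetric frames. Such an R need not be symmetric — not valid.
(E) axiom T: valid iff R is reflexive. Such an R need not be reflexive — not valid.
(F) axiom D: valid iff R is serial. Every such R is serial — valid.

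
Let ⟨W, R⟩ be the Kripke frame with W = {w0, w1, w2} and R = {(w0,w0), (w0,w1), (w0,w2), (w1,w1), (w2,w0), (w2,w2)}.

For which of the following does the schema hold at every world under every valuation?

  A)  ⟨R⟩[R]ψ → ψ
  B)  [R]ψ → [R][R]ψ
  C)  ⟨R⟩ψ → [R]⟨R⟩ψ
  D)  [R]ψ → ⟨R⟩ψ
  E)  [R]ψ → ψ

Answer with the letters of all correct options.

D, E

R is reflexive: each world relates to itself.
R is not symmetric: w0 R w1 but not w1 R w0.
R is not transitive: w2 R w0 and w0 R w1 but not w2 R w1.
R is not euclidean: w0 R w1 and w0 R w0 but not w1 R w0.
R is serial: every world has an R-successor.
(A) ⟨R⟩[R]ψ → ψ is the dual of axiom B, which corresponds to symmetry. R is not symmetric — not valid.
(B) axiom 4: valid iff R is transitive. R is not transitive — not valid.
(C) ⟨R⟩ψ → [R]⟨R⟩ψ (axiom 5) characterises the euclidean frames. R is not euclidean — not valid.
(D) axiom D: valid iff R is serial. R is serial — valid.
(E) axiom T: valid iff R is reflexive. R is reflexive — valid.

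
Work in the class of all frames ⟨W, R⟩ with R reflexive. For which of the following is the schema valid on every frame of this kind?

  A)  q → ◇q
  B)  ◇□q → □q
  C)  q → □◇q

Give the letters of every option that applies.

A

A reflexive relation is serial.
(A) q → ◇q (the dual of axiom T) characterises the reflexive frames. Every such R is reflexive — valid.
(B) ◇□q → □q (the dual of axiom 5) characterises the euclidean frames. Such an R need not be euclidean — not valid.
(C) q → □◇q is axiom B; it is valid on a frame exactly when R is symmetric. Such an R need not be symmetric, so not valid.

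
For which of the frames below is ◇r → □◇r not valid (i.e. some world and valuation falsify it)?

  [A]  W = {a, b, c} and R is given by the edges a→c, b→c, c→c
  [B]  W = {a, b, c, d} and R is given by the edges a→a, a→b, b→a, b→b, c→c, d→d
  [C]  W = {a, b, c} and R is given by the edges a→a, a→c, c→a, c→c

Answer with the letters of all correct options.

none

The schema ◇r → □◇r is axiom 5; it is valid on a frame iff R is euclidean.
(A) R is euclidean (any two R-successors of the same world are R-related), so the schema is valid here.
(B) R is euclidean (any two R-successors of the same world are R-related), so the schema is valid here.
(C) R is euclidean (any two R-successors of the same world are R-related), so the schema is valid here.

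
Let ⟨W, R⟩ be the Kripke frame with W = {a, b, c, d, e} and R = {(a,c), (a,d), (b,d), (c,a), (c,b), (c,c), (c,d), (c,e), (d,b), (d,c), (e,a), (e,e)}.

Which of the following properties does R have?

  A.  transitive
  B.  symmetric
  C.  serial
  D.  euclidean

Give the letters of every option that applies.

(A) not transitive: a R c and c R a but not a R a.
(B) not symmetric: a R d but not d R a.
(C) serial: every world has an R-successor.
(D) not euclidean: c R a and c R b but not a R b.

C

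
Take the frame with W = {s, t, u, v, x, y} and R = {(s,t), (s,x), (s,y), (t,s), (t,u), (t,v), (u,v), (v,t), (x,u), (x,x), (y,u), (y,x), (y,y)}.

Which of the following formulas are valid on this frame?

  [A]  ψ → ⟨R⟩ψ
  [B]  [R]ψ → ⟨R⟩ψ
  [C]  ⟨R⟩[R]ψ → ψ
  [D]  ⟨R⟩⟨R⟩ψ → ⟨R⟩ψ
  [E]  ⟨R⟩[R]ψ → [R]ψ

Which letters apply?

B

R is not reflexive: not s R s.
R is not symmetric: s R x but not x R s.
R is not transitive: s R t and t R s but not s R s.
R is not euclidean: s R t and s R x but not t R x.
R is serial: every world has an R-successor.
(A) ψ → ⟨R⟩ψ is the dual of axiom T, which corresponds to reflexivity. R is not reflexive — not valid.
(B) axiom D: valid iff R is serial. R is serial — valid.
(C) ⟨R⟩[R]ψ → ψ is the dual of axiom B, which corresponds to symmetry. R is not symmetric — not valid.
(D) ⟨R⟩⟨R⟩ψ → ⟨R⟩ψ (the dual of axiom 4) characterises the transitive frames. R is not transitive — not valid.
(E) ⟨R⟩[R]ψ → [R]ψ (the dual of axiom 5) characterises the euclidean frames. R is not euclidean — not valid.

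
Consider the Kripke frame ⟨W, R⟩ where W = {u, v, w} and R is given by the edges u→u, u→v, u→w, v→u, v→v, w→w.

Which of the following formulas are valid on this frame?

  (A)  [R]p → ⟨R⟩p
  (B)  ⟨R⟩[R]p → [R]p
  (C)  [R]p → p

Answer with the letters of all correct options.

R is reflexive: each world relates to itself.
R is not euclidean: u R v and u R w but not v R w.
R is serial: every world has an R-successor.
(A) [R]p → ⟨R⟩p (axiom D) characterises the serial frames. R is serial — valid.
(B) ⟨R⟩[R]p → [R]p (the dual of axiom 5) characterises the euclidean frames. R is not euclidean — not valid.
(C) axiom T: valid iff R is reflexive. R is reflexive — valid.

A, C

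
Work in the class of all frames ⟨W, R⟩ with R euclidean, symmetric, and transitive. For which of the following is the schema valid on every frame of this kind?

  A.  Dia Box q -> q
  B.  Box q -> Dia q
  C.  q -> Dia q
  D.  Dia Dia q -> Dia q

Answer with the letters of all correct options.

A, D

(A) Dia Box q -> q is the dual of axiom B, which corresponds to symmetry. Every such R is symmetric — valid.
(B) Box q -> Dia q (axiom D) characterises the serial frames. Such an R need not be serial — not valid.
(C) q -> Dia q (the dual of axiom T) characterises the reflexive frames. Such an R need not be reflexive — not valid.
(D) Dia Dia q -> Dia q is the dual of axiom 4; it is valid on a frame exactly when R is transitive. Every such R is transitive, so valid.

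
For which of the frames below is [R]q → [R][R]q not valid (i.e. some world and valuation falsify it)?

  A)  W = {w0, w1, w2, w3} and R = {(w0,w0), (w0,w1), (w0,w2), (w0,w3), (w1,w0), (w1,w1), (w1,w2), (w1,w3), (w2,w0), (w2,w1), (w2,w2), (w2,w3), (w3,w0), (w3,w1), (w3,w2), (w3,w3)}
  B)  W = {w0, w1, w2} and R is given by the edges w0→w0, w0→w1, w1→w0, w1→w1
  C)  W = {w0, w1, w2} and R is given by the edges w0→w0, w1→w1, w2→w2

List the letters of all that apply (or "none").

The schema [R]q → [R][R]q is axiom 4; it is valid on a frame iff R is transitive.
(A) R is transitive (R is closed under composition), so the schema is valid here.
(B) R is transitive (R is closed under composition), so the schema is valid here.
(C) R is transitive (R is closed under composition), so the schema is valid here.

none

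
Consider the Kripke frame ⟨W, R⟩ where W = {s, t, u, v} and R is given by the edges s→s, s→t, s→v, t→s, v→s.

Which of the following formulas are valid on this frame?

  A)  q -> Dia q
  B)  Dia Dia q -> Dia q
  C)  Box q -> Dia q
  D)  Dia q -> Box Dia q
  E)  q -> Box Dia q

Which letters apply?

R is not reflexive: not t R t.
R is symmetric: every R-edge is matched by its reverse.
R is not transitive: t R s and s R t but not t R t.
R is not euclidean: s R t and s R v but not t R v.
R is not serial: u has no R-successor.
(A) q -> Dia q (the dual of axiom T) characterises the reflexive frames. R is not reflexive — not valid.
(B) Dia Dia q -> Dia q (the dual of axiom 4) characterises the transitive frames. R is not transitive — not valid.
(C) Box q -> Dia q is axiom D; it is valid on a frame exactly when R is serial. R is not serial, so not valid.
(D) Dia q -> Box Dia q is axiom 5; it is valid on a frame exactly when R is euclidean. R is not euclidean, so not valid.
(E) q -> Box Dia q (axiom B) characterises the symmetric frames. R is symmetric — valid.

E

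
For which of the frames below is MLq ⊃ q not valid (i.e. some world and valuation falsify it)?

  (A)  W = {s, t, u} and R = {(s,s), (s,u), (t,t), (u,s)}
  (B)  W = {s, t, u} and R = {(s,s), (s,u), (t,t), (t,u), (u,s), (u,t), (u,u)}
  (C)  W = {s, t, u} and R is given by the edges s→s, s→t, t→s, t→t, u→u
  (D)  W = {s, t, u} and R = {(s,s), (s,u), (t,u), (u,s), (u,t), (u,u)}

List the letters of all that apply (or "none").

The schema MLq ⊃ q is the dual of axiom B; it is valid on a frame iff R is symmetric.
(A) R is symmetric (every R-edge is matched by its reverse), so the schema is valid here.
(B) R is symmetric (every R-edge is matched by its reverse), so the schema is valid here.
(C) R is symmetric (every R-edge is matched by its reverse), so the schema is valid here.
(D) R is symmetric (every R-edge is matched by its reverse), so the schema is valid here.

none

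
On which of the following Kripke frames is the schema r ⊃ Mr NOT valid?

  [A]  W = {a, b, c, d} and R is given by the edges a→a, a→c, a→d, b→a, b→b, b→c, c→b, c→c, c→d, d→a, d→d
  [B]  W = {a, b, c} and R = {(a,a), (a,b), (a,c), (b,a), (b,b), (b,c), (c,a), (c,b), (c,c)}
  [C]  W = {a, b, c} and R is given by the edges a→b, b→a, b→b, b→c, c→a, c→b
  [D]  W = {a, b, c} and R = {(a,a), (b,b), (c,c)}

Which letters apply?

C

The schema r ⊃ Mr is the dual of axiom T; it is valid on a frame iff R is reflexive.
(A) R is reflexive (each world relates to itself), so the schema is valid here.
(B) R is reflexive (each world relates to itself), so the schema is valid here.
(C) R is not reflexive (not a R a), so the schema fails here.
(D) R is reflexive (each world relates to itself), so the schema is valid here.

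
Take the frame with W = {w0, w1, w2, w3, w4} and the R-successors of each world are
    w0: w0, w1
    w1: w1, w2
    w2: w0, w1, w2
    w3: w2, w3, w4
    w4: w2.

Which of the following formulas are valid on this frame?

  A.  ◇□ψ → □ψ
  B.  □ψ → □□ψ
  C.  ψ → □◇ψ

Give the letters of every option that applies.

none

R is not symmetric: w0 R w1 but not w1 R w0.
R is not transitive: w0 R w1 and w1 R w2 but not w0 R w2.
R is not euclidean: w0 R w1 and w0 R w0 but not w1 R w0.
(A) ◇□ψ → □ψ (the dual of axiom 5) characterises the euclidean frames. R is not euclidean — not valid.
(B) □ψ → □□ψ (axiom 4) characterises the transitive frames. R is not transitive — not valid.
(C) ψ → □◇ψ is axiom B, which corresponds to symmetry. R is not symmetric — not valid.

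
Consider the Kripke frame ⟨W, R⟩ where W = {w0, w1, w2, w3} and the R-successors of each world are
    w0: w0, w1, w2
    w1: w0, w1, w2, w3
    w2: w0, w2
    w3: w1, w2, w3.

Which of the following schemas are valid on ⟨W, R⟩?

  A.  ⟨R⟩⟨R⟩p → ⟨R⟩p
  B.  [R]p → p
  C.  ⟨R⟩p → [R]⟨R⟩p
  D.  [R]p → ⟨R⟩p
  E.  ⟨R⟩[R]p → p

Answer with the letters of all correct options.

R is reflexive: each world relates to itself.
R is not symmetric: w1 R w2 but not w2 R w1.
R is not transitive: w0 R w1 and w1 R w3 but not w0 R w3.
R is not euclidean: w0 R w2 and w0 R w1 but not w2 R w1.
R is serial: every world has an R-successor.
(A) ⟨R⟩⟨R⟩p → ⟨R⟩p is the dual of axiom 4, which corresponds to transitivity. R is not transitive — not valid.
(B) [R]p → p is axiom T, which corresponds to reflexivity. R is reflexive — valid.
(C) axiom 5: valid iff R is euclidean. R is not euclidean — not valid.
(D) axiom D: valid iff R is serial. R is serial — valid.
(E) the dual of axiom B: valid iff R is symmetric. R is not symmetric — not valid.

B, D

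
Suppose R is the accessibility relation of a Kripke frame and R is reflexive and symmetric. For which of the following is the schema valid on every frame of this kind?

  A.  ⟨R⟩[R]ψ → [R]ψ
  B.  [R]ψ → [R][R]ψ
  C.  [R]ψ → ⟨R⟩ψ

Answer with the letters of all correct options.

Reflexive relations are serial.
(A) ⟨R⟩[R]ψ → [R]ψ is the dual of axiom 5, which corresponds to the euclidean property. Such an R need not be euclidean — not valid.
(B) [R]ψ → [R][R]ψ is axiom 4; it is valid on a frame exactly when R is transitive. Such an R need not be transitive, so not valid.
(C) [R]ψ → ⟨R⟩ψ is axiom D; it is valid on a frame exactly when R is serial. Every such R is serial, so valid.

C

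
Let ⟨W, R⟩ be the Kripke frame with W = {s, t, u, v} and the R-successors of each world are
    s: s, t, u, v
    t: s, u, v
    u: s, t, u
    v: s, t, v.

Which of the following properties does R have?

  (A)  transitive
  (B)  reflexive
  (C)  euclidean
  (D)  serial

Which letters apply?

D

(A) not transitive: t R s and s R t but not t R t.
(B) not reflexive: not t R t.
(C) not euclidean: s R u and s R v but not u R v.
(D) serial: every world has an R-successor.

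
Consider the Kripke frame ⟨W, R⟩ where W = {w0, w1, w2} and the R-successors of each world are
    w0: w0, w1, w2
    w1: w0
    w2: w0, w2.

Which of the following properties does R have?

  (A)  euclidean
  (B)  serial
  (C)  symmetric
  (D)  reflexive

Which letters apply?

(A) not euclidean: w0 R w1 and w0 R w2 but not w1 R w2.
(B) serial: every world has an R-successor.
(C) symmetric: every R-edge is matched by its reverse.
(D) not reflexive: not w1 R w1.

B, C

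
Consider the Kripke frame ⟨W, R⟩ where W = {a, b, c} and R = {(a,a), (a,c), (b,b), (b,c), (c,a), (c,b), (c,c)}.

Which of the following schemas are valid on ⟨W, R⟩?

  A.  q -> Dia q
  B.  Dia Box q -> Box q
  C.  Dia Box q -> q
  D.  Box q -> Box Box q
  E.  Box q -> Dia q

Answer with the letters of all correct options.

R is reflexive: each world relates to itself.
R is symmetric: every R-edge is matched by its reverse.
R is not transitive: a R c and c R b but not a R b.
R is not euclidean: c R a and c R b but not a R b.
R is serial: every world has an R-successor.
(A) q -> Dia q is the dual of axiom T; it is valid on a frame exactly when R is reflexive. R is reflexive, so valid.
(B) Dia Box q -> Box q is the dual of axiom 5, which corresponds to the euclidean property. R is not euclidean — not valid.
(C) Dia Box q -> q (the dual of axiom B) characterises the symmetric frames. R is symmetric — valid.
(D) Box q -> Box Box q is axiom 4; it is valid on a frame exactly when R is transitive. R is not transitive, so not valid.
(E) Box q -> Dia q (axiom D) characterises the serial frames. R is serial — valid.

A, C, E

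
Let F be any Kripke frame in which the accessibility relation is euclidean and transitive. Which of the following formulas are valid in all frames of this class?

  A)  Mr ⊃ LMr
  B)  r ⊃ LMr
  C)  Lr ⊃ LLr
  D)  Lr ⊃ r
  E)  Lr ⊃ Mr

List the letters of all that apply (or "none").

A, C

(A) Mr ⊃ LMr is axiom 5; it is valid on a frame exactly when R is euclidean. Every such R is euclidean, so valid.
(B) r ⊃ LMr (axiom B) characterises the symmetric frames. Such an R need not be symmetric — not valid.
(C) Lr ⊃ LLr is axiom 4, which corresponds to transitivity. Every such R is transitive — valid.
(D) Lr ⊃ r is axiom T; it is valid on a frame exactly when R is reflexive. Such an R need not be reflexive, so not valid.
(E) Lr ⊃ Mr is axiom D, which corresponds to seriality. Such an R need not be serial — not valid.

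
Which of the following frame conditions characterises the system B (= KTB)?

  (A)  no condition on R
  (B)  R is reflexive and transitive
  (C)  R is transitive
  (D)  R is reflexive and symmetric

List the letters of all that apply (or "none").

D

(A) this class determines K, not B (= KTB).
(B) this class determines S4, not B (= KTB).
(C) this class determines K4, not B (= KTB).
(D) B (= KTB) is sound and complete for exactly this class.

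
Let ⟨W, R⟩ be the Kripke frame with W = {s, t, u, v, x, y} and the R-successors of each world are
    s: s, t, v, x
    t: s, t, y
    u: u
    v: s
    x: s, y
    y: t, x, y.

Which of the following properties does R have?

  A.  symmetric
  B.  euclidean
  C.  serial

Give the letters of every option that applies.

A, C

(A) symmetric: every R-edge is matched by its reverse.
(B) not euclidean: s R t and s R v but not t R v.
(C) serial: every world has an R-successor.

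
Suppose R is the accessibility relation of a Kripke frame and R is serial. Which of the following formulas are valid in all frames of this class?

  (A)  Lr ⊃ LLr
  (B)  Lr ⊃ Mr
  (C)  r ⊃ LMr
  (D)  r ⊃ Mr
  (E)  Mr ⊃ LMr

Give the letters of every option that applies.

B

(A) Lr ⊃ LLr is axiom 4, which corresponds to transitivity. Such an R need not be transitive — not valid.
(B) Lr ⊃ Mr is axiom D; it is valid on a frame exactly when R is serial. Every such R is serial, so valid.
(C) r ⊃ LMr is axiom B, which corresponds to symmetry. Such an R need not be symmetric — not valid.
(D) r ⊃ Mr is the dual of axiom T; it is valid on a frame exactly when R is reflexive. Such an R need not be reflexive, so not valid.
(E) Mr ⊃ LMr is axiom 5; it is valid on a frame exactly when R is euclidean. Such an R need not be euclidean, so not valid.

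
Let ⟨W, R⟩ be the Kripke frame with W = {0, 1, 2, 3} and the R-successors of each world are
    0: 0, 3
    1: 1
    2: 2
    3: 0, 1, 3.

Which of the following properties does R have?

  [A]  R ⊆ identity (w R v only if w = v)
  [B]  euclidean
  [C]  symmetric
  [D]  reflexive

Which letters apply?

(A) not ⊆ identity: 0 R 3 with 0 ≠ 3.
(B) not euclidean: 3 R 0 and 3 R 1 but not 0 R 1.
(C) not symmetric: 3 R 1 but not 1 R 3.
(D) reflexive: each world relates to itself.

D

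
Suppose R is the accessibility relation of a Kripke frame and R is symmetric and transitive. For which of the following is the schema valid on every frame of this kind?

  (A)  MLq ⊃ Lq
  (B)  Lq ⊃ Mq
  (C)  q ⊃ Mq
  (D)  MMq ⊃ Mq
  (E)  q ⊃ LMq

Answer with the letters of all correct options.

A, D, E

A symmetric transitive relation is euclidean (uRv and uRw give vRu by symmetry, then vRw by transitivity).
(A) the dual of axiom 5: valid iff R is euclidean. Every such R is euclidean — valid.
(B) Lq ⊃ Mq (axiom D) characterises the serial frames. Such an R need not be serial — not valid.
(C) the dual of axiom T: valid iff R is reflexive. Such an R need not be reflexive — not valid.
(D) the dual of axiom 4: valid iff R is transitive. Every such R is transitive — valid.
(E) q ⊃ LMq (axiom B) characterises the symmetric frames. Every such R is symmetric — valid.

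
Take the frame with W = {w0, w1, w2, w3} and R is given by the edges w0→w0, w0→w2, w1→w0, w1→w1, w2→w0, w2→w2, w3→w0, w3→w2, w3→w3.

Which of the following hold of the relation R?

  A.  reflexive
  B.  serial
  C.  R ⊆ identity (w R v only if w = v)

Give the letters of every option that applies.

(A) reflexive: each world relates to itself.
(B) serial: every world has an R-successor.
(C) not ⊆ identity: w0 R w2 with w0 ≠ w2.

A, B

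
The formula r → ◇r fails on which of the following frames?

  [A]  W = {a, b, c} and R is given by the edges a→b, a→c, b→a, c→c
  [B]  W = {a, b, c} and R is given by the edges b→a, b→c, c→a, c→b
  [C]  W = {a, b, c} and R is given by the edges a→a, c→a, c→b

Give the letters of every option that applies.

The schema r → ◇r is the dual of axiom T; it is valid on a frame iff R is reflexive.
(A) R is not reflexive (not a R a), so the schema fails here.
(B) R is not reflexive (not a R a), so the schema fails here.
(C) R is not reflexive (not b R b), so the schema fails here.

A, B, C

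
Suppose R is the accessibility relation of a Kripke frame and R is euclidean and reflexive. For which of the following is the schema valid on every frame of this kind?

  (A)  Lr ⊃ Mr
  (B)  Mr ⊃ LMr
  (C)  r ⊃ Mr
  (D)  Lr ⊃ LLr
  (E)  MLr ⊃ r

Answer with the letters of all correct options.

A, B, C, D, E

A reflexive euclidean relation is also symmetric (from wRw and wRv the euclidean condition gives vRw) and hence transitive; it is an equivalence relation.
(A) Lr ⊃ Mr is axiom D, which corresponds to seriality. Every such R is serial — valid.
(B) Mr ⊃ LMr is axiom 5; it is valid on a frame exactly when R is euclidean. Every such R is euclidean, so valid.
(C) r ⊃ Mr (the dual of axiom T) characterises the reflexive frames. Every such R is reflexive — valid.
(D) Lr ⊃ LLr (axiom 4) characterises the transitive frames. Every such R is transitive — valid.
(E) MLr ⊃ r is the dual of axiom B; it is valid on a frame exactly when R is symmetric. Every such R is symmetric, so valid.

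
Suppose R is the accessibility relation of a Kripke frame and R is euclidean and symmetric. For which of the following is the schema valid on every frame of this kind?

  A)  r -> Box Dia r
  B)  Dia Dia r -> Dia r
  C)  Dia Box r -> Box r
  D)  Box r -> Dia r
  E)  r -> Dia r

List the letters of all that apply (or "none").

A symmetric euclidean relation is transitive (uRv and vRw give vRu by symmetry, then uRw by the euclidean condition, applied at v).
(A) r -> Box Dia r (axiom B) characterises the symmetric frames. Every such R is symmetric — valid.
(B) Dia Dia r -> Dia r is the dual of axiom 4; it is valid on a frame exactly when R is transitive. Every such R is transitive, so valid.
(C) Dia Box r -> Box r is the dual of axiom 5, which corresponds to the euclidean property. Every such R is euclidean — valid.
(D) Box r -> Dia r (axiom D) characterises the serial frames. Such an R need not be serial — not valid.
(E) the dual of axiom T: valid iff R is reflexive. Such an R need not be reflexive — not valid.

A, B, C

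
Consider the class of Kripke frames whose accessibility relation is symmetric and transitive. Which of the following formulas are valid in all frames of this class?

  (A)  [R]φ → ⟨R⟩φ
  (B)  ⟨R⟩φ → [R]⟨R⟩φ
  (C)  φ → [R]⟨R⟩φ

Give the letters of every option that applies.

A symmetric transitive relation is euclidean (uRv and uRw give vRu by symmetry, then vRw by transitivity).
(A) [R]φ → ⟨R⟩φ (axiom D) characterises the serial frames. Such an R need not be serial — not valid.
(B) ⟨R⟩φ → [R]⟨R⟩φ is axiom 5; it is valid on a frame exactly when R is euclidean. Every such R is euclidean, so valid.
(C) φ → [R]⟨R⟩φ (axiom B) characterises the symmetric frames. Every such R is symmetric — valid.

B, C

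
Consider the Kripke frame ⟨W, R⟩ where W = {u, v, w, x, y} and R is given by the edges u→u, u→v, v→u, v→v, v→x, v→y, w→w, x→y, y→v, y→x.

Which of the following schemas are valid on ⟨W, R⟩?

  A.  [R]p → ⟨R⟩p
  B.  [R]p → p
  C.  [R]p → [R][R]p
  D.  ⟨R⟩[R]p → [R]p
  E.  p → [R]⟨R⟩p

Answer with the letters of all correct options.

R is not reflexive: not x R x.
R is not symmetric: v R x but not x R v.
R is not transitive: u R v and v R x but not u R x.
R is not euclidean: v R u and v R x but not u R x.
R is serial: every world has an R-successor.
(A) axiom D: valid iff R is serial. R is serial — valid.
(B) [R]p → p is axiom T; it is valid on a frame exactly when R is reflexive. R is not reflexive, so not valid.
(C) [R]p → [R][R]p is axiom 4; it is valid on a frame exactly when R is transitive. R is not transitive, so not valid.
(D) ⟨R⟩[R]p → [R]p is the dual of axiom 5, which corresponds to the euclidean property. R is not euclidean — not valid.
(E) axiom B: valid iff R is symmetric. R is not symmetric — not valid.

A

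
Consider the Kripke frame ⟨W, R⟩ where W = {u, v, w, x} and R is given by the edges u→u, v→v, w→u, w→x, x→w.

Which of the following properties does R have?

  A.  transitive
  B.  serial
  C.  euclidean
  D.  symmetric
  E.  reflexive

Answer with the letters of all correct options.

(A) not transitive: w R x and x R w but not w R w.
(B) serial: every world has an R-successor.
(C) not euclidean: w R u and w R x but not u R x.
(D) not symmetric: w R u but not u R w.
(E) not reflexive: not w R w.

B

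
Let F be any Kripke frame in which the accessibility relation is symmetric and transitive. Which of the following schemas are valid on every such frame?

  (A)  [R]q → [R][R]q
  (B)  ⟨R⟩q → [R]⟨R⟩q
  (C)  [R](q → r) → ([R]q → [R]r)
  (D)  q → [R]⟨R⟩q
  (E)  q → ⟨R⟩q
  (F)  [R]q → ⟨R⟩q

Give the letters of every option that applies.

A symmetric transitive relation is euclidean (uRv and uRw give vRu by symmetry, then vRw by transitivity).
(A) axiom 4: valid iff R is transitive. Every such R is transitive — valid.
(B) ⟨R⟩q → [R]⟨R⟩q (axiom 5) characterises the euclidean frames. Every such R is euclidean — valid.
(C) [R](q → r) → ([R]q → [R]r) is the K axiom; it holds on all frames — valid.
(D) q → [R]⟨R⟩q is axiom B; it is valid on a frame exactly when R is symmetric. Every such R is symmetric, so valid.
(E) the dual of axiom T: valid iff R is reflexive. Such an R need not be reflexive — not valid.
(F) [R]q → ⟨R⟩q is axiom D; it is valid on a frame exactly when R is serial. Such an R need not be serial, so not valid.

A, B, C, D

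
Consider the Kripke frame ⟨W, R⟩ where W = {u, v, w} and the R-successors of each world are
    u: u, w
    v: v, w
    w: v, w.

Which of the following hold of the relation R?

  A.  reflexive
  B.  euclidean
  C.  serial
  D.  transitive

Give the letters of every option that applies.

(A) reflexive: each world relates to itself.
(B) not euclidean: u R w and u R u but not w R u.
(C) serial: every world has an R-successor.
(D) not transitive: u R w and w R v but not u R v.

A, C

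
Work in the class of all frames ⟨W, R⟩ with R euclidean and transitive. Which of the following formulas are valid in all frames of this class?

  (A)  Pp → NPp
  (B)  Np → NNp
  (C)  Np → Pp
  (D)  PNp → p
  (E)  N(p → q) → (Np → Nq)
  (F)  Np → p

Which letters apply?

(A) Pp → NPp (axiom 5) characterises the euclidean frames. Every such R is euclidean — valid.
(B) Np → NNp (axiom 4) characterises the transitive frames. Every such R is transitive — valid.
(C) Np → Pp is axiom D; it is valid on a frame exactly when R is serial. Such an R need not be serial, so not valid.
(D) PNp → p is the dual of axiom B, which corresponds to symmetry. Such an R need not be symmetric — not valid.
(E) N(p → q) → (Np → Nq) is axiom K, valid on every Kripke frame — valid.
(F) Np → p is axiom T, which corresponds to reflexivity. Such an R need not be reflexive — not valid.

A, B, E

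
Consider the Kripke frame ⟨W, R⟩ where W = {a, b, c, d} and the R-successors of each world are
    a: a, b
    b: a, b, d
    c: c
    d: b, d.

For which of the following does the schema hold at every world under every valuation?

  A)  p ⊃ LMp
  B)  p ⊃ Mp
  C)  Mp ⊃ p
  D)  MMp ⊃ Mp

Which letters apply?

A, B

R is reflexive: each world relates to itself.
R is symmetric: every R-edge is matched by its reverse.
R is not transitive: a R b and b R d but not a R d.
R is not a subset of the identity: a R b with a ≠ b.
(A) p ⊃ LMp (axiom B) characterises the symmetric frames. R is symmetric — valid.
(B) p ⊃ Mp is the dual of axiom T; it is valid on a frame exactly when R is reflexive. R is reflexive, so valid.
(C) Mp ⊃ p is valid only on frames where every R-edge is a self-loop. Here R ⊄ identity — not valid.
(D) MMp ⊃ Mp is the dual of axiom 4; it is valid on a frame exactly when R is transitive. R is not transitive, so not valid.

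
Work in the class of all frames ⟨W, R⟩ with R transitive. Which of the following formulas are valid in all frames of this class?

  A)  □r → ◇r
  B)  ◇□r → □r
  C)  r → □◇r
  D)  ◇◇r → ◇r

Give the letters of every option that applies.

D

(A) axiom D: valid iff R is serial. Such an R need not be serial — not valid.
(B) ◇□r → □r is the dual of axiom 5; it is valid on a frame exactly when R is euclidean. Such an R need not be euclidean, so not valid.
(C) r → □◇r (axiom B) characterises the symmetric frames. Such an R need not be symmetric — not valid.
(D) ◇◇r → ◇r is the dual of axiom 4; it is valid on a frame exactly when R is transitive. Every such R is transitive, so valid.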